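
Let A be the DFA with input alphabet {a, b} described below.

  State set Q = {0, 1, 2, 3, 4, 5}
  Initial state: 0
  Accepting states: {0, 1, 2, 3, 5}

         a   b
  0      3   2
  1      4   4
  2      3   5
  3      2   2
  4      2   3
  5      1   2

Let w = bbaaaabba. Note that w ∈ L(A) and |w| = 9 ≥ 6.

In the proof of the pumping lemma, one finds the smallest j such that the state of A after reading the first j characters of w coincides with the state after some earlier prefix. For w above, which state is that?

Run of A on w = b b a a a a b b a:
  step 0: 0  (start)
  step 1: 2  (read b: 0→2)
  step 2: 5  (read b: 2→5)
  step 3: 1  (read a: 5→1)
  step 4: 4  (read a: 1→4)
  step 5: 2  (read a: 4→2)   ← first repeat (2 seen earlier)
  step 6: 3  (read a: 2→3)
  step 7: 2  (read b: 3→2)
  step 8: 5  (read b: 2→5)
  step 9: 1  (read a: 5→1)

The earliest repeat is at step j = 5: A is in 2, which it already visited at step i = 1.

2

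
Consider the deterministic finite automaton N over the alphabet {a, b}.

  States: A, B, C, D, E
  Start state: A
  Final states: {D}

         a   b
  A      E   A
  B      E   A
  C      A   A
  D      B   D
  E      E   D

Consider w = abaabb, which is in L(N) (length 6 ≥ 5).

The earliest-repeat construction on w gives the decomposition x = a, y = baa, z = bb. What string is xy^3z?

abaabaabaabb

xy^3z = a·baa·baa·baa·bb = abaabaabaabb.
Reading y = baa takes N from E back to E, so after x·y·y·y the machine is still in E, and z then leads to the accepting state D. Hence abaabaabaabb ∈ L(N).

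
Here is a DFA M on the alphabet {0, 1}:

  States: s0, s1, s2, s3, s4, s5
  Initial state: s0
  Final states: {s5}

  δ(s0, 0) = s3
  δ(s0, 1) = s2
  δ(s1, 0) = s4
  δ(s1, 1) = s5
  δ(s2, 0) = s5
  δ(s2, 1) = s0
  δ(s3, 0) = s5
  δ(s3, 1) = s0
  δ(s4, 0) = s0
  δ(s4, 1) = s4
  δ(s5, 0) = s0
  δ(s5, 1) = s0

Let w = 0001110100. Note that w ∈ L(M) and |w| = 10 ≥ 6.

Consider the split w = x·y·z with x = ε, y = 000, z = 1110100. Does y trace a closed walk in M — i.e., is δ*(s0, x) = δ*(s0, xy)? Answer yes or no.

yes

Run of M on the first 3 characters of w = 0 0 0:
  step 0: s0  (start)
  step 1: s3  (read 0: s0→s3)
  step 2: s5  (read 0: s3→s5)
  step 3: s0  (read 0: s5→s0)

After x (step 0): s0. After xy (step 3): s0.
They match, so y = 000 drives M around a cycle from s0 back to itself; pumping y any number of times keeps M in s0 before reading z, and xyⁱz ∈ L(M) for every i ≥ 0.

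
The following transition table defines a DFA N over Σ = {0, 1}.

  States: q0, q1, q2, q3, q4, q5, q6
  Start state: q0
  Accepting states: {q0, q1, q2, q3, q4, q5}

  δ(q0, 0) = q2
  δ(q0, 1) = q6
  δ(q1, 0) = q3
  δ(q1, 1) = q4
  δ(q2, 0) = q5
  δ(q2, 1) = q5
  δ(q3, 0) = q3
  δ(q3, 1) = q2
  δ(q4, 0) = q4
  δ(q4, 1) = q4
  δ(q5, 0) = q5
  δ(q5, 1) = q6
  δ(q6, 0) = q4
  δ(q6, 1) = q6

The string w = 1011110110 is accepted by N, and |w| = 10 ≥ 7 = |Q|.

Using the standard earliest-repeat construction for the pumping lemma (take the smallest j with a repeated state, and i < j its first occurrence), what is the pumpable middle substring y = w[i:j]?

State sequence: q0 -1-> q6 -0-> q4 -1-> q4 -1-> q4 -1-> q4 -1-> q4 -0-> q4 -1-> q4 -1-> q4 -0-> q4
First repeat at step 3: q4 was already visited.

So i = 2, j = 3, giving x = w[0:2] = 10, y = w[2:3] = 1, z = w[3:10] = 1110110.
Check: |xy| = 3 ≤ 7 and |y| = 1 ≥ 1. Reading y takes N from q4 back to q4, so every xyⁱz is accepted.
The DFA has 7 states, so the proof of the pumping lemma guarantees a repeated state among the first 7+1 visited; the segment between the two visits is the pumpable y.

1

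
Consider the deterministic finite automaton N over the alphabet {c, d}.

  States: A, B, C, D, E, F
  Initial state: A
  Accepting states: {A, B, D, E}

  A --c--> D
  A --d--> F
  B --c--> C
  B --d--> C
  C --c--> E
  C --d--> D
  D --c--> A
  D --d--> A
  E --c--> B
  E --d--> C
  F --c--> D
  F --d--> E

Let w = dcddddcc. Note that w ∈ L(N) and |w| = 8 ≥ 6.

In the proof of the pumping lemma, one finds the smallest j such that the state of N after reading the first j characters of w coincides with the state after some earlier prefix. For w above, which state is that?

A

State sequence: A -d-> F -c-> D -d-> A -d-> F -d-> E -d-> C -c-> E -c-> B
First repeat at step 3: A was already visited.

The earliest repeat is at step j = 3: N is in A, which it already visited at step i = 0.
Pumping length from the standard proof: p = 6 (the number of states). The repeated state found above gives |xy| = j ≤ 6 and |y| = j − i ≥ 1.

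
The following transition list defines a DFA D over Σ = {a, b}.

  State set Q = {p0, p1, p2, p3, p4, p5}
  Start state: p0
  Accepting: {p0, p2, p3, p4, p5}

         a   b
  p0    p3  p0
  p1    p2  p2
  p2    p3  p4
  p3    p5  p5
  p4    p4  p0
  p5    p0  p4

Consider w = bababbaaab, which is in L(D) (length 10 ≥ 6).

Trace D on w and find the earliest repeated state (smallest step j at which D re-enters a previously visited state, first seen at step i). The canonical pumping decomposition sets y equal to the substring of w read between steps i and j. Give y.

State sequence: p0 -b-> p0 -a-> p3 -b-> p5 -a-> p0 -b-> p0 -b-> p0 -a-> p3 -a-> p5 -a-> p0 -b-> p0
First repeat at step 1: p0 was already visited.

So i = 0, j = 1, giving x = w[0:0] = ε, y = w[0:1] = b, z = w[1:10] = ababbaaab.
Check: |xy| = 1 ≤ 6 and |y| = 1 ≥ 1. Reading y takes D from p0 back to p0, so every xyⁱz is accepted.
Since D has 6 states, any run of length ≥ 6 visits 6+1 states, so by pigeonhole some state repeats within the first 6 steps — that repeat gives the pumpable loop.

b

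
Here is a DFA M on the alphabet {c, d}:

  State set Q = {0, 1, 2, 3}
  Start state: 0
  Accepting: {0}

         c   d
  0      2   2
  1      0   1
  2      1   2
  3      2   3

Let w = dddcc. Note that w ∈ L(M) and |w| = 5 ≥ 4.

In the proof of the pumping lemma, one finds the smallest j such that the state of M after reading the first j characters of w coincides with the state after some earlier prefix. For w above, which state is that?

2

State sequence: 0 -d-> 2 -d-> 2 -d-> 2 -c-> 1 -c-> 0
First repeat at step 2: 2 was already visited.

The earliest repeat is at step j = 2: M is in 2, which it already visited at step i = 1.
Since M has 4 states, any run of length ≥ 4 visits 4+1 states, so by pigeonhole some state repeats within the first 4 steps — that repeat gives the pumpable loop.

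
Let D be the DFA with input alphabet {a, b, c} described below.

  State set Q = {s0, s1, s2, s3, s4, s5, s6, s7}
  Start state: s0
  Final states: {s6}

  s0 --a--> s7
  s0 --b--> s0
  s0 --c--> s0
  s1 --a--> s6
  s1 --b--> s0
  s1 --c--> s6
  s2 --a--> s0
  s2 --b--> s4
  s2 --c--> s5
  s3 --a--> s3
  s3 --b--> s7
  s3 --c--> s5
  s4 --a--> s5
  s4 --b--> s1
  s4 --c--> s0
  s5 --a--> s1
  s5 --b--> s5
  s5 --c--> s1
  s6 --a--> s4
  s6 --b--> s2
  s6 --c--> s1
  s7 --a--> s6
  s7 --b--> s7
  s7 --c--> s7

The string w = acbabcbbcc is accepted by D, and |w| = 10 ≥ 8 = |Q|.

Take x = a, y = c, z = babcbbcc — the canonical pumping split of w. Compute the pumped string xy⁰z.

ababcbbcc

xy⁰z = xz = a·babcbbcc = ababcbbcc.
Reading y = c takes D from s7 back to s7, so after x the machine is still in s7, and z then leads to the accepting state s6. Hence ababcbbcc ∈ L(D).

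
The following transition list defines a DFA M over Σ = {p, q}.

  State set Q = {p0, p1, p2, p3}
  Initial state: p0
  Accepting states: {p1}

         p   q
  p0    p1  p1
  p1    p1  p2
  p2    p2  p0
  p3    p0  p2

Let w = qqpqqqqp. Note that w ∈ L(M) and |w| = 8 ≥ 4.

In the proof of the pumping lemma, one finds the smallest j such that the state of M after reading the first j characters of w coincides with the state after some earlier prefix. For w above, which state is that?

p2

Run of M on w = q q p q q q q p:
  step 0: p0  (start)
  step 1: p1  (read q: p0→p1)
  step 2: p2  (read q: p1→p2)
  step 3: p2  (read p: p2→p2)   ← first repeat (p2 seen earlier)
  step 4: p0  (read q: p2→p0)
  step 5: p1  (read q: p0→p1)
  step 6: p2  (read q: p1→p2)
  step 7: p0  (read q: p2→p0)
  step 8: p1  (read p: p0→p1)

The earliest repeat is at step j = 3: M is in p2, which it already visited at step i = 2.
Since M has 4 states, any run of length ≥ 4 visits 4+1 states, so by pigeonhole some state repeats within the first 4 steps — that repeat gives the pumpable loop.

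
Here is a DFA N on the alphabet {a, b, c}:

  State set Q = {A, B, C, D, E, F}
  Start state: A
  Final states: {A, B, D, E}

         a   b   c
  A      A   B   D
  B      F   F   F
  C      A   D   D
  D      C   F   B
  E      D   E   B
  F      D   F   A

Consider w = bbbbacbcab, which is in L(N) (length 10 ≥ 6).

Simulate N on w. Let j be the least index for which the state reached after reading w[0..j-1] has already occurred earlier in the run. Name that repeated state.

F

State sequence: A -b-> B -b-> F -b-> F -b-> F -a-> D -c-> B -b-> F -c-> A -a-> A -b-> B
First repeat at step 3: F was already visited.

The earliest repeat is at step j = 3: N is in F, which it already visited at step i = 2.
The DFA has 6 states, so the proof of the pumping lemma guarantees a repeated state among the first 6+1 visited; the segment between the two visits is the pumpable y.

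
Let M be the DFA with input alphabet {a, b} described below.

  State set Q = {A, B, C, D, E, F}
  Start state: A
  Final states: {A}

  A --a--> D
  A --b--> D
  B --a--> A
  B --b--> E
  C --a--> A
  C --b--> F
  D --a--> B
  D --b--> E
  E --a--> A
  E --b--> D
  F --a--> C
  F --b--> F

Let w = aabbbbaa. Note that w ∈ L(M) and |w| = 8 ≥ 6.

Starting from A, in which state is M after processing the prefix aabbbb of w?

State sequence: A -a-> D -a-> B -b-> E -b-> D -b-> E -b-> D

After reading 6 characters, M is in state D.

D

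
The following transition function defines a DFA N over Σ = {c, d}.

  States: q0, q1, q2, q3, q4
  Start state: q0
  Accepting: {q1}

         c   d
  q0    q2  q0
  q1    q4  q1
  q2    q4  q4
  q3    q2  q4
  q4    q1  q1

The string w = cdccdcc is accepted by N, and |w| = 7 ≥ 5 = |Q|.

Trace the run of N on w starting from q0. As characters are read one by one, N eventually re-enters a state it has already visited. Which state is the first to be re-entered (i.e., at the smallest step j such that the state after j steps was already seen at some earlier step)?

q4

State sequence: q0 -c-> q2 -d-> q4 -c-> q1 -c-> q4 -d-> q1 -c-> q4 -c-> q1
First repeat at step 4: q4 was already visited.

The earliest repeat is at step j = 4: N is in q4, which it already visited at step i = 2.
With |Q| = 5, pigeonhole forces a state repeat no later than step 5; the substring read between the first and second visits to that state can be pumped.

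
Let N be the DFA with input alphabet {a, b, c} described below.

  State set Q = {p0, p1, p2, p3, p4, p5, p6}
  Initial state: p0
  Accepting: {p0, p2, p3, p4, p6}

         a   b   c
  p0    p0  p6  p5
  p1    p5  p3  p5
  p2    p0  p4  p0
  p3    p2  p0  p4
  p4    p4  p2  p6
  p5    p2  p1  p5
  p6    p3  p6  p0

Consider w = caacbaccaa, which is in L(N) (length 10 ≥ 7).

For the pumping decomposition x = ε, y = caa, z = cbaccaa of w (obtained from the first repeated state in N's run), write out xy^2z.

caacaacbaccaa

xy^2z = ε·caa·caa·cbaccaa = caacaacbaccaa.
Reading y = caa takes N from p0 back to p0, so after x·y·y the machine is still in p0, and z then leads to the accepting state p0. Hence caacaacbaccaa ∈ L(N).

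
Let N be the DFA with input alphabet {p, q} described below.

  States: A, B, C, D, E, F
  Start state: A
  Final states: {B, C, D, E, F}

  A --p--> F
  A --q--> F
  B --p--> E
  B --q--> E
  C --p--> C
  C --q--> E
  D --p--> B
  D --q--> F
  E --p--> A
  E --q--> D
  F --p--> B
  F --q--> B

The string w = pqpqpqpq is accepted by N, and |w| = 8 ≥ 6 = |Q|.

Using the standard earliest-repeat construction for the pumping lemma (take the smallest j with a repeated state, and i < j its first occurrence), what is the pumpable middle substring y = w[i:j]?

Run of N on w = p q p q p q p q:
  step 0: A  (start)
  step 1: F  (read p: A→F)
  step 2: B  (read q: F→B)
  step 3: E  (read p: B→E)
  step 4: D  (read q: E→D)
  step 5: B  (read p: D→B)   ← first repeat (B seen earlier)
  step 6: E  (read q: B→E)
  step 7: A  (read p: E→A)
  step 8: F  (read q: A→F)

So i = 2, j = 5, giving x = w[0:2] = pq, y = w[2:5] = pqp, z = w[5:8] = qpq.
Check: |xy| = 5 ≤ 6 and |y| = 3 ≥ 1. Reading y takes N from B back to B, so every xyⁱz is accepted.
Pumping length from the standard proof: p = 6 (the number of states). The repeated state found above gives |xy| = j ≤ 6 and |y| = j − i ≥ 1.

pqp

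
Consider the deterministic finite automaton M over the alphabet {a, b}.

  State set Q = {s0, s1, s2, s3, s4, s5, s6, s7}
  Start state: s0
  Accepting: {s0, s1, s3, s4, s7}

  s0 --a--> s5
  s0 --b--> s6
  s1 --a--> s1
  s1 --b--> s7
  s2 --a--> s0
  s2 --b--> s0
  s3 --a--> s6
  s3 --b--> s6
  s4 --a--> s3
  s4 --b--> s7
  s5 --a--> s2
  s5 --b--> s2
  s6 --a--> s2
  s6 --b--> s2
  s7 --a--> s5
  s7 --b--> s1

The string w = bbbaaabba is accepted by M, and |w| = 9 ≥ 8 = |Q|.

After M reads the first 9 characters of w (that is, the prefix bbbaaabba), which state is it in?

s0

Run of M on the first 9 characters of w = b b b a a a b b a:
  step 0: s0  (start)
  step 1: s6  (read b: s0→s6)
  step 2: s2  (read b: s6→s2)
  step 3: s0  (read b: s2→s0)
  step 4: s5  (read a: s0→s5)
  step 5: s2  (read a: s5→s2)
  step 6: s0  (read a: s2→s0)
  step 7: s6  (read b: s0→s6)
  step 8: s2  (read b: s6→s2)
  step 9: s0  (read a: s2→s0)

After reading 9 characters, M is in state s0.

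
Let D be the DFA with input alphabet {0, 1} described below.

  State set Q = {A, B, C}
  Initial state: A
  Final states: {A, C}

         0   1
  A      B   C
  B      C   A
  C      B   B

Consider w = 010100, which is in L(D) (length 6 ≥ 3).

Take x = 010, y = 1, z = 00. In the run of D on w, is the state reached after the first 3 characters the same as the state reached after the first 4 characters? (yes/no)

Run of D on the first 4 characters of w = 0 1 0 1:
  step 0: A  (start)
  step 1: B  (read 0: A→B)
  step 2: A  (read 1: B→A)
  step 3: B  (read 0: A→B)
  step 4: A  (read 1: B→A)

After x (step 3): B. After xy (step 4): A.
They differ (B ≠ A), so y is not a cycle from the state after x; this split is not the one the pumping-lemma construction produces, and pumping y need not keep the string in L(D).

no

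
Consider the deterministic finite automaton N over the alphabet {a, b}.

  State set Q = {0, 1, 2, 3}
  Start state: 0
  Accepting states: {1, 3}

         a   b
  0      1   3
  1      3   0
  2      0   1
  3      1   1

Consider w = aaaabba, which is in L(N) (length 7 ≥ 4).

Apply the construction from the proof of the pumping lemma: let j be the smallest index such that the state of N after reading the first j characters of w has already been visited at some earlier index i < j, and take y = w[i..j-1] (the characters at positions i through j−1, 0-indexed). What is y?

Run of N on w = a a a a b b a:
  step 0: 0  (start)
  step 1: 1  (read a: 0→1)
  step 2: 3  (read a: 1→3)
  step 3: 1  (read a: 3→1)   ← first repeat (1 seen earlier)
  step 4: 3  (read a: 1→3)
  step 5: 1  (read b: 3→1)
  step 6: 0  (read b: 1→0)
  step 7: 1  (read a: 0→1)

So i = 1, j = 3, giving x = w[0:1] = a, y = w[1:3] = aa, z = w[3:7] = abba.
Check: |xy| = 3 ≤ 4 and |y| = 2 ≥ 1. Reading y takes N from 1 back to 1, so every xyⁱz is accepted.
Since N has 4 states, any run of length ≥ 4 visits 4+1 states, so by pigeonhole some state repeats within the first 4 steps — that repeat gives the pumpable loop.

aa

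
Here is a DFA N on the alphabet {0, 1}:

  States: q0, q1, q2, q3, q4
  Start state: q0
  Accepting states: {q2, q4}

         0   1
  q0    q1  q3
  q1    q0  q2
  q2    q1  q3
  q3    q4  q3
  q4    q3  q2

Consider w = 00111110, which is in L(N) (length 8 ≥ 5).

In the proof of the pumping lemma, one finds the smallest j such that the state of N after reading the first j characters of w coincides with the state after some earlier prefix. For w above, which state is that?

Run of N on w = 0 0 1 1 1 1 1 0:
  step 0: q0  (start)
  step 1: q1  (read 0: q0→q1)
  step 2: q0  (read 0: q1→q0)   ← first repeat (q0 seen earlier)
  step 3: q3  (read 1: q0→q3)
  step 4: q3  (read 1: q3→q3)
  step 5: q3  (read 1: q3→q3)
  step 6: q3  (read 1: q3→q3)
  step 7: q3  (read 1: q3→q3)
  step 8: q4  (read 0: q3→q4)

The earliest repeat is at step j = 2: N is in q0, which it already visited at step i = 0.
With |Q| = 5, pigeonhole forces a state repeat no later than step 5; the substring read between the first and second visits to that state can be pumped.

q0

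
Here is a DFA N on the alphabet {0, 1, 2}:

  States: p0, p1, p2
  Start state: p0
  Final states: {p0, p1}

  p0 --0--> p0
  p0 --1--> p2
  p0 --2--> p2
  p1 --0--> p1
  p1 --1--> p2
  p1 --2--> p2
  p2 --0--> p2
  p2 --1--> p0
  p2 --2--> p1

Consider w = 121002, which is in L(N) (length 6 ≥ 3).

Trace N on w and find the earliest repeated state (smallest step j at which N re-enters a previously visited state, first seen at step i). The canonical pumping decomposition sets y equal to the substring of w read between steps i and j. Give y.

21

Run of N on w = 1 2 1 0 0 2:
  step 0: p0  (start)
  step 1: p2  (read 1: p0→p2)
  step 2: p1  (read 2: p2→p1)
  step 3: p2  (read 1: p1→p2)   ← first repeat (p2 seen earlier)
  step 4: p2  (read 0: p2→p2)
  step 5: p2  (read 0: p2→p2)
  step 6: p1  (read 2: p2→p1)

So i = 1, j = 3, giving x = w[0:1] = 1, y = w[1:3] = 21, z = w[3:6] = 002.
Check: |xy| = 3 ≤ 3 and |y| = 2 ≥ 1. Reading y takes N from p2 back to p2, so every xyⁱz is accepted.
Since N has 3 states, any run of length ≥ 3 visits 3+1 states, so by pigeonhole some state repeats within the first 3 steps — that repeat gives the pumpable loop.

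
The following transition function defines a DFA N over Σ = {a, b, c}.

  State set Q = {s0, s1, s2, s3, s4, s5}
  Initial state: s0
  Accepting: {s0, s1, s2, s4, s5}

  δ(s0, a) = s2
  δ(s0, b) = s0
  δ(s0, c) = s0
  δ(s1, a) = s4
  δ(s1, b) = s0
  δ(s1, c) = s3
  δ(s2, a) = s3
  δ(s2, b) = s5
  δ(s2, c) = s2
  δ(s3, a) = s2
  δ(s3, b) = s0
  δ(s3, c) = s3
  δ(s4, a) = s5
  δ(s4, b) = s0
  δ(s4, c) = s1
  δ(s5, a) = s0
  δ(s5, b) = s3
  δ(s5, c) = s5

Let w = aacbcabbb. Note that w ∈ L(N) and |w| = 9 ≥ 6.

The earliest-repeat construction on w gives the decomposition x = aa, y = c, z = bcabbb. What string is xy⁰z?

aabcabbb

xy⁰z = xz = aa·bcabbb = aabcabbb.
Reading y = c takes N from s3 back to s3, so after x the machine is still in s3, and z then leads to the accepting state s0. Hence aabcabbb ∈ L(N).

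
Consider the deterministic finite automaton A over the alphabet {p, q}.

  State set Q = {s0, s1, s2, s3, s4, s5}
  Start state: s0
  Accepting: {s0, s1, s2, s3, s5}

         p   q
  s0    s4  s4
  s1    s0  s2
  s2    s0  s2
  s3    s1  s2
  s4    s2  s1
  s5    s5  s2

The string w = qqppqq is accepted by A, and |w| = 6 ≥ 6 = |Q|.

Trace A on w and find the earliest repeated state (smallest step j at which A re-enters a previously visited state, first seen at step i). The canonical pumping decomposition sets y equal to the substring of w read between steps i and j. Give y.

qqp

Run of A on w = q q p p q q:
  step 0: s0  (start)
  step 1: s4  (read q: s0→s4)
  step 2: s1  (read q: s4→s1)
  step 3: s0  (read p: s1→s0)   ← first repeat (s0 seen earlier)
  step 4: s4  (read p: s0→s4)
  step 5: s1  (read q: s4→s1)
  step 6: s2  (read q: s1→s2)

So i = 0, j = 3, giving x = w[0:0] = ε, y = w[0:3] = qqp, z = w[3:6] = pqq.
Check: |xy| = 3 ≤ 6 and |y| = 3 ≥ 1. Reading y takes A from s0 back to s0, so every xyⁱz is accepted.
The DFA has 6 states, so the proof of the pumping lemma guarantees a repeated state among the first 6+1 visited; the segment between the two visits is the pumpable y.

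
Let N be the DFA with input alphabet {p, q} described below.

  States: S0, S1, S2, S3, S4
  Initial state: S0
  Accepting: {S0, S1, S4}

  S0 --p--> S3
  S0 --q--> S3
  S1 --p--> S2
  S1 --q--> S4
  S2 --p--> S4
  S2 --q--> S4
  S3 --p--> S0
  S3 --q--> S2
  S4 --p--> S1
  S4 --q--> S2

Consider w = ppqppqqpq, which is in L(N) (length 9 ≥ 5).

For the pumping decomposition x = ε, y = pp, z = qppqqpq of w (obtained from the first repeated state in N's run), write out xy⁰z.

qppqqpq

xy⁰z = xz = ε·qppqqpq = qppqqpq.
Reading y = pp takes N from S0 back to S0, so after x the machine is still in S0, and z then leads to the accepting state S4. Hence qppqqpq ∈ L(N).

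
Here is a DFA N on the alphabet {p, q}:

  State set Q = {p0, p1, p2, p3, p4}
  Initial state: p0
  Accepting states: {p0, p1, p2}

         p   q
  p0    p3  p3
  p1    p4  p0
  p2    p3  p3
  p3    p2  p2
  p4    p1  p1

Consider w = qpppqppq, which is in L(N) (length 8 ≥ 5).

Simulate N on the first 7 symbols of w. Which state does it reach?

Run of N on the first 7 characters of w = q p p p q p p:
  step 0: p0  (start)
  step 1: p3  (read q: p0→p3)
  step 2: p2  (read p: p3→p2)
  step 3: p3  (read p: p2→p3)
  step 4: p2  (read p: p3→p2)
  step 5: p3  (read q: p2→p3)
  step 6: p2  (read p: p3→p2)
  step 7: p3  (read p: p2→p3)

After reading 7 characters, N is in state p3.

p3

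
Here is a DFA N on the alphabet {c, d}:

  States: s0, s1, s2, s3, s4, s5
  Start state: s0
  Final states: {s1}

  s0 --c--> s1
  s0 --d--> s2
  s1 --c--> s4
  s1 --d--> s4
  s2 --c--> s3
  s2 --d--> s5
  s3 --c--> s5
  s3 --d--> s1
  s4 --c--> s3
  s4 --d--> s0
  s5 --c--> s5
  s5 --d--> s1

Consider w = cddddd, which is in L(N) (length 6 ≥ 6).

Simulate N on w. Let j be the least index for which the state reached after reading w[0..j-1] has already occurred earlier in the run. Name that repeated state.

s0

State sequence: s0 -c-> s1 -d-> s4 -d-> s0 -d-> s2 -d-> s5 -d-> s1
First repeat at step 3: s0 was already visited.

The earliest repeat is at step j = 3: N is in s0, which it already visited at step i = 0.
Pumping length from the standard proof: p = 6 (the number of states). The repeated state found above gives |xy| = j ≤ 6 and |y| = j − i ≥ 1.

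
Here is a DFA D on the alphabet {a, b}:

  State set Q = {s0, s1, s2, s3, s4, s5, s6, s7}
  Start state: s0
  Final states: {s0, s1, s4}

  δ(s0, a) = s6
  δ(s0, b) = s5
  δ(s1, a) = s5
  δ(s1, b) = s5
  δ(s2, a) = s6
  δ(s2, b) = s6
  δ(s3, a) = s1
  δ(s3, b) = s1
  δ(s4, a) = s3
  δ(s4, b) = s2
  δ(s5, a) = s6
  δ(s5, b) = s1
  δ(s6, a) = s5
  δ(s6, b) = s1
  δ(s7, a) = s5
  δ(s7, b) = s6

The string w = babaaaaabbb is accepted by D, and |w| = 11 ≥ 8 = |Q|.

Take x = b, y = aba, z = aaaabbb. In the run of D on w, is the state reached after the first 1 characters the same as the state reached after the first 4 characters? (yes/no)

yes

State sequence: s0 -b-> s5 -a-> s6 -b-> s1 -a-> s5

After x (step 1): s5. After xy (step 4): s5.
They match, so y = aba drives D around a cycle from s5 back to itself; pumping y any number of times keeps D in s5 before reading z, and xyⁱz ∈ L(D) for every i ≥ 0.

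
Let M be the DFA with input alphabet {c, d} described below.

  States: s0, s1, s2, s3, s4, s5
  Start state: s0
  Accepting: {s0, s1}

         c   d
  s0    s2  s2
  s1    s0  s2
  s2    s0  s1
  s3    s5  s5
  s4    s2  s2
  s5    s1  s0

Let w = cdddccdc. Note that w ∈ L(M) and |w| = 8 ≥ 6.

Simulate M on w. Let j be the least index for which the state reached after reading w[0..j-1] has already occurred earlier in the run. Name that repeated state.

Run of M on w = c d d d c c d c:
  step 0: s0  (start)
  step 1: s2  (read c: s0→s2)
  step 2: s1  (read d: s2→s1)
  step 3: s2  (read d: s1→s2)   ← first repeat (s2 seen earlier)
  step 4: s1  (read d: s2→s1)
  step 5: s0  (read c: s1→s0)
  step 6: s2  (read c: s0→s2)
  step 7: s1  (read d: s2→s1)
  step 8: s0  (read c: s1→s0)

The earliest repeat is at step j = 3: M is in s2, which it already visited at step i = 1.
The DFA has 6 states, so the proof of the pumping lemma guarantees a repeated state among the first 6+1 visited; the segment between the two visits is the pumpable y.

s2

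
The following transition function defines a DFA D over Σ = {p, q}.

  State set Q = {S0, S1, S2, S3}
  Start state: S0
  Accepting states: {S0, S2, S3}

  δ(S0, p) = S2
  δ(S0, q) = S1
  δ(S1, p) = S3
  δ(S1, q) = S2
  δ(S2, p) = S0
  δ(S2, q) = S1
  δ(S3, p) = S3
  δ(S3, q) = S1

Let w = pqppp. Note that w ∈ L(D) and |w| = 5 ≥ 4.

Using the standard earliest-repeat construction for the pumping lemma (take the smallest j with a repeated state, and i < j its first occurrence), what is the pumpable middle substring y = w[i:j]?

p

Run of D on w = p q p p p:
  step 0: S0  (start)
  step 1: S2  (read p: S0→S2)
  step 2: S1  (read q: S2→S1)
  step 3: S3  (read p: S1→S3)
  step 4: S3  (read p: S3→S3)   ← first repeat (S3 seen earlier)
  step 5: S3  (read p: S3→S3)

So i = 3, j = 4, giving x = w[0:3] = pqp, y = w[3:4] = p, z = w[4:5] = p.
Check: |xy| = 4 ≤ 4 and |y| = 1 ≥ 1. Reading y takes D from S3 back to S3, so every xyⁱz is accepted.
Since D has 4 states, any run of length ≥ 4 visits 4+1 states, so by pigeonhole some state repeats within the first 4 steps — that repeat gives the pumpable loop.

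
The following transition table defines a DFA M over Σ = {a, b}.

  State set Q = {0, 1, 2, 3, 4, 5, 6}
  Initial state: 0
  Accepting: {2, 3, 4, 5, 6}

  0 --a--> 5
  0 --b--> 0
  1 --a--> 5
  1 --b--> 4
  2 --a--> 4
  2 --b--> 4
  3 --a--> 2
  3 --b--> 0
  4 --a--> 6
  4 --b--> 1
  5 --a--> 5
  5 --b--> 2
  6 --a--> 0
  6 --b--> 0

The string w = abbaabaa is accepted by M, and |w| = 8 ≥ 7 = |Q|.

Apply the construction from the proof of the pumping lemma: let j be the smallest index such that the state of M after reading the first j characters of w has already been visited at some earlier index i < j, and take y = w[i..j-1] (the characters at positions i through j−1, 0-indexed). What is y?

Run of M on w = a b b a a b a a:
  step 0: 0  (start)
  step 1: 5  (read a: 0→5)
  step 2: 2  (read b: 5→2)
  step 3: 4  (read b: 2→4)
  step 4: 6  (read a: 4→6)
  step 5: 0  (read a: 6→0)   ← first repeat (0 seen earlier)
  step 6: 0  (read b: 0→0)
  step 7: 5  (read a: 0→5)
  step 8: 5  (read a: 5→5)

So i = 0, j = 5, giving x = w[0:0] = ε, y = w[0:5] = abbaa, z = w[5:8] = baa.
Check: |xy| = 5 ≤ 7 and |y| = 5 ≥ 1. Reading y takes M from 0 back to 0, so every xyⁱz is accepted.
With |Q| = 7, pigeonhole forces a state repeat no later than step 7; the substring read between the first and second visits to that state can be pumped.

abbaa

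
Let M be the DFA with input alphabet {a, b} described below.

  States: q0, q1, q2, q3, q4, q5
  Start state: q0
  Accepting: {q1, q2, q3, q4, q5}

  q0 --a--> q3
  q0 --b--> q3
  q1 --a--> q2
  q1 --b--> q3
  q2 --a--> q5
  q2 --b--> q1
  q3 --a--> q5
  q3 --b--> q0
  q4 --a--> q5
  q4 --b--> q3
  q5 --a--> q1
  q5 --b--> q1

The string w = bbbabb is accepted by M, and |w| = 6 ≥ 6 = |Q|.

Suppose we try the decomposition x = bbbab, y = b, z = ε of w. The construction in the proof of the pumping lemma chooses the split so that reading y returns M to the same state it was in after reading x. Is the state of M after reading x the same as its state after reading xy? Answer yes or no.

no

Run of M on the first 6 characters of w = b b b a b b:
  step 0: q0  (start)
  step 1: q3  (read b: q0→q3)
  step 2: q0  (read b: q3→q0)
  step 3: q3  (read b: q0→q3)
  step 4: q5  (read a: q3→q5)
  step 5: q1  (read b: q5→q1)
  step 6: q3  (read b: q1→q3)

After x (step 5): q1. After xy (step 6): q3.
They differ (q1 ≠ q3), so y is not a cycle from the state after x; this split is not the one the pumping-lemma construction produces, and pumping y need not keep the string in L(M).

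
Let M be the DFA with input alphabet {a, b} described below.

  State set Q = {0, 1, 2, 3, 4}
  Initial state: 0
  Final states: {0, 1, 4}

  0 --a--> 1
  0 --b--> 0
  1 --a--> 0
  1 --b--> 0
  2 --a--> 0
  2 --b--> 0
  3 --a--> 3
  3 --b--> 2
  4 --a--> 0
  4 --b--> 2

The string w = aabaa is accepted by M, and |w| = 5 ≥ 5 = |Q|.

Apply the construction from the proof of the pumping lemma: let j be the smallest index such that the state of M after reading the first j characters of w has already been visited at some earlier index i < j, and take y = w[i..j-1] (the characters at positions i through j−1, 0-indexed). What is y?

aa

State sequence: 0 -a-> 1 -a-> 0 -b-> 0 -a-> 1 -a-> 0
First repeat at step 2: 0 was already visited.

So i = 0, j = 2, giving x = w[0:0] = ε, y = w[0:2] = aa, z = w[2:5] = baa.
Check: |xy| = 2 ≤ 5 and |y| = 2 ≥ 1. Reading y takes M from 0 back to 0, so every xyⁱz is accepted.
Since M has 5 states, any run of length ≥ 5 visits 5+1 states, so by pigeonhole some state repeats within the first 5 steps — that repeat gives the pumpable loop.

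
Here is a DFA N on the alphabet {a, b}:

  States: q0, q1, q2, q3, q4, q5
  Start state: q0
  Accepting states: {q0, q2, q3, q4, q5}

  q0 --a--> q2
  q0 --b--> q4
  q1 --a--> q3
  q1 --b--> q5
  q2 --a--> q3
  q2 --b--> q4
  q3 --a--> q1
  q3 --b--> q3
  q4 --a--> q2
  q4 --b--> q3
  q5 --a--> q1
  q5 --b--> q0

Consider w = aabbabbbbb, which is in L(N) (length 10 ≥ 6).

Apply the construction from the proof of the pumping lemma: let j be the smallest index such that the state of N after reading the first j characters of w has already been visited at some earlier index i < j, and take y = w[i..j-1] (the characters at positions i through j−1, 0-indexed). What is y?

State sequence: q0 -a-> q2 -a-> q3 -b-> q3 -b-> q3 -a-> q1 -b-> q5 -b-> q0 -b-> q4 -b-> q3 -b-> q3
First repeat at step 3: q3 was already visited.

So i = 2, j = 3, giving x = w[0:2] = aa, y = w[2:3] = b, z = w[3:10] = babbbbb.
Check: |xy| = 3 ≤ 6 and |y| = 1 ≥ 1. Reading y takes N from q3 back to q3, so every xyⁱz is accepted.
With |Q| = 6, pigeonhole forces a state repeat no later than step 6; the substring read between the first and second visits to that state can be pumped.

b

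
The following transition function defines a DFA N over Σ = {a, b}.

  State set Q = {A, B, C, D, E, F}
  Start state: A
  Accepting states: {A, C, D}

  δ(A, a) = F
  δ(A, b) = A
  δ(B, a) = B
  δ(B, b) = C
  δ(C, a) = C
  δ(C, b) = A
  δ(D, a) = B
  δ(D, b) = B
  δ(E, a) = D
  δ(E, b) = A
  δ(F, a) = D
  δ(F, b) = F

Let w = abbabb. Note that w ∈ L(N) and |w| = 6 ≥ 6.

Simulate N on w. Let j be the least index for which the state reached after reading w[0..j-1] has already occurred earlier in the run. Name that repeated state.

F

Run of N on w = a b b a b b:
  step 0: A  (start)
  step 1: F  (read a: A→F)
  step 2: F  (read b: F→F)   ← first repeat (F seen earlier)
  step 3: F  (read b: F→F)
  step 4: D  (read a: F→D)
  step 5: B  (read b: D→B)
  step 6: C  (read b: B→C)

The earliest repeat is at step j = 2: N is in F, which it already visited at step i = 1.
Pumping length from the standard proof: p = 6 (the number of states). The repeated state found above gives |xy| = j ≤ 6 and |y| = j − i ≥ 1.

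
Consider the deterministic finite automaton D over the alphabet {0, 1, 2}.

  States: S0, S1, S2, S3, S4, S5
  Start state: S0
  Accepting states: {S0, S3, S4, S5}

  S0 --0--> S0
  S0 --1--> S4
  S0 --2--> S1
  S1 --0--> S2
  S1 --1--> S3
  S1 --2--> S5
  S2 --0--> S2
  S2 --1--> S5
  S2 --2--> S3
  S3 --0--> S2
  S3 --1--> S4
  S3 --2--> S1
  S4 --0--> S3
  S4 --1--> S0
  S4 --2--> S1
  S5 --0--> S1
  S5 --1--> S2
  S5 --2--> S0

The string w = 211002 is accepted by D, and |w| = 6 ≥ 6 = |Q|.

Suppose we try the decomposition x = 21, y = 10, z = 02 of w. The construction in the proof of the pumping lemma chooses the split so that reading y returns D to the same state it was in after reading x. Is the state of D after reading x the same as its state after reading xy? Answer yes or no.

State sequence: S0 -2-> S1 -1-> S3 -1-> S4 -0-> S3

After x (step 2): S3. After xy (step 4): S3.
They match, so y = 10 drives D around a cycle from S3 back to itself; pumping y any number of times keeps D in S3 before reading z, and xyⁱz ∈ L(D) for every i ≥ 0.

yes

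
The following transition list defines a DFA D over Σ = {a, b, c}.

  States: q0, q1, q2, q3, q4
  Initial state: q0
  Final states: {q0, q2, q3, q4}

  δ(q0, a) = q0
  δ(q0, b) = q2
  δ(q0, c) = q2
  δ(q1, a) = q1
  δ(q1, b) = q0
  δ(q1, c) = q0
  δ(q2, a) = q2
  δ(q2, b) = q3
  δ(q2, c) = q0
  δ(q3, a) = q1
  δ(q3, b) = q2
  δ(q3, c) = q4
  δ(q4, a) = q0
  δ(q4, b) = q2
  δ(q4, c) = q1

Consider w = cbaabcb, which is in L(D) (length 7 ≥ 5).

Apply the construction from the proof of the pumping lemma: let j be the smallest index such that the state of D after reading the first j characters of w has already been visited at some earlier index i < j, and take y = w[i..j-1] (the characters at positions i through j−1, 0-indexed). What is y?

a

State sequence: q0 -c-> q2 -b-> q3 -a-> q1 -a-> q1 -b-> q0 -c-> q2 -b-> q3
First repeat at step 4: q1 was already visited.

So i = 3, j = 4, giving x = w[0:3] = cba, y = w[3:4] = a, z = w[4:7] = bcb.
Check: |xy| = 4 ≤ 5 and |y| = 1 ≥ 1. Reading y takes D from q1 back to q1, so every xyⁱz is accepted.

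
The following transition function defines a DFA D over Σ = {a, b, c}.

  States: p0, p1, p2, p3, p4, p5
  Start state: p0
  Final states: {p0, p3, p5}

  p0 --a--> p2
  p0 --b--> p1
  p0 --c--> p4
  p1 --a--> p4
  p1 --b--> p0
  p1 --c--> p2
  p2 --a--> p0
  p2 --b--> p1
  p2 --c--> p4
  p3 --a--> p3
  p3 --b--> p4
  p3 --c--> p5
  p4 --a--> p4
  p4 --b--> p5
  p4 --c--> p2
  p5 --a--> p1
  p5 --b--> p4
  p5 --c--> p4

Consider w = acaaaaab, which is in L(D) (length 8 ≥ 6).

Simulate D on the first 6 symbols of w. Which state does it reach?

State sequence: p0 -a-> p2 -c-> p4 -a-> p4 -a-> p4 -a-> p4 -a-> p4

After reading 6 characters, D is in state p4.

p4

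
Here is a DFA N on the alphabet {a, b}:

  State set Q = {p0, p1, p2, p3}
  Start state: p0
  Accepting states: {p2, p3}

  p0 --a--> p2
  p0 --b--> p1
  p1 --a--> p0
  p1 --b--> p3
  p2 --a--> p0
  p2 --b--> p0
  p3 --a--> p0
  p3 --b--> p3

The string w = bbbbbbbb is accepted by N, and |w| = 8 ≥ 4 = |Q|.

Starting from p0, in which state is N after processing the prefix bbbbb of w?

p3

Run of N on the first 5 characters of w = b b b b b:
  step 0: p0  (start)
  step 1: p1  (read b: p0→p1)
  step 2: p3  (read b: p1→p3)
  step 3: p3  (read b: p3→p3)
  step 4: p3  (read b: p3→p3)
  step 5: p3  (read b: p3→p3)

After reading 5 characters, N is in state p3.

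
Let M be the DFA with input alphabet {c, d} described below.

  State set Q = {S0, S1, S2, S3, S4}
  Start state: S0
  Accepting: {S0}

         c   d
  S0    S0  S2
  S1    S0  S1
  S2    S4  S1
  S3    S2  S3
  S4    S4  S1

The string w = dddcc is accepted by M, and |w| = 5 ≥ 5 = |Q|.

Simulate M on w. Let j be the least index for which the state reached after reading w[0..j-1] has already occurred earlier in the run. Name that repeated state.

Run of M on w = d d d c c:
  step 0: S0  (start)
  step 1: S2  (read d: S0→S2)
  step 2: S1  (read d: S2→S1)
  step 3: S1  (read d: S1→S1)   ← first repeat (S1 seen earlier)
  step 4: S0  (read c: S1→S0)
  step 5: S0  (read c: S0→S0)

The earliest repeat is at step j = 3: M is in S1, which it already visited at step i = 2.
With |Q| = 5, pigeonhole forces a state repeat no later than step 5; the substring read between the first and second visits to that state can be pumped.

S1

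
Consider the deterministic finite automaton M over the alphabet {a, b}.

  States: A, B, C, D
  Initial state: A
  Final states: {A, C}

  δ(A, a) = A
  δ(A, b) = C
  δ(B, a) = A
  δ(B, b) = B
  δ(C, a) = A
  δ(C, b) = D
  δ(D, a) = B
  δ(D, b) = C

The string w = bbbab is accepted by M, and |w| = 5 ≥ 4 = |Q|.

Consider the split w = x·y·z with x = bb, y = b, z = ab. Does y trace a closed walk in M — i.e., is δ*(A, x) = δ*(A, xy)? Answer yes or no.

Run of M on the first 3 characters of w = b b b:
  step 0: A  (start)
  step 1: C  (read b: A→C)
  step 2: D  (read b: C→D)
  step 3: C  (read b: D→C)

After x (step 2): D. After xy (step 3): C.
They differ (D ≠ C), so y is not a cycle from the state after x; this split is not the one the pumping-lemma construction produces, and pumping y need not keep the string in L(M).

no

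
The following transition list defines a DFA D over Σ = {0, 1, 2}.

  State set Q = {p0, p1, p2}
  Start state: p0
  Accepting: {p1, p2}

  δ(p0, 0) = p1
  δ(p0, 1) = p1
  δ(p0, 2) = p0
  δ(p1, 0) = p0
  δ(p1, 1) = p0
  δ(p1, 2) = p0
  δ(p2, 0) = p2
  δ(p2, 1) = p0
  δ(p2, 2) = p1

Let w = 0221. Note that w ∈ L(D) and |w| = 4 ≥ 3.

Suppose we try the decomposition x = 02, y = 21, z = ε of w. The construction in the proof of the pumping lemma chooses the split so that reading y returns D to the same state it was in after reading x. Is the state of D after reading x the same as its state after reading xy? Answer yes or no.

State sequence: p0 -0-> p1 -2-> p0 -2-> p0 -1-> p1

After x (step 2): p0. After xy (step 4): p1.
They differ (p0 ≠ p1), so y is not a cycle from the state after x; this split is not the one the pumping-lemma construction produces, and pumping y need not keep the string in L(D).

no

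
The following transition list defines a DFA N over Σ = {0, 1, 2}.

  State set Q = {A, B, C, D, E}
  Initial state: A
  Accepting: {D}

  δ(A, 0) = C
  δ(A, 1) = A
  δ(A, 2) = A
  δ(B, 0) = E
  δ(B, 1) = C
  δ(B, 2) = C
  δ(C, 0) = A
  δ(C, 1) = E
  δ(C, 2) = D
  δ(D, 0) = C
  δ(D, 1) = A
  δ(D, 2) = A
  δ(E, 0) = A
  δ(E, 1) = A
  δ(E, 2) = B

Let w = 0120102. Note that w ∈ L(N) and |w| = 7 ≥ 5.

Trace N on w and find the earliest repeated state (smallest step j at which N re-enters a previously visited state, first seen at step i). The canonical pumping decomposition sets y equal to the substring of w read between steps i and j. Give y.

20

State sequence: A -0-> C -1-> E -2-> B -0-> E -1-> A -0-> C -2-> D
First repeat at step 4: E was already visited.

So i = 2, j = 4, giving x = w[0:2] = 01, y = w[2:4] = 20, z = w[4:7] = 102.
Check: |xy| = 4 ≤ 5 and |y| = 2 ≥ 1. Reading y takes N from E back to E, so every xyⁱz is accepted.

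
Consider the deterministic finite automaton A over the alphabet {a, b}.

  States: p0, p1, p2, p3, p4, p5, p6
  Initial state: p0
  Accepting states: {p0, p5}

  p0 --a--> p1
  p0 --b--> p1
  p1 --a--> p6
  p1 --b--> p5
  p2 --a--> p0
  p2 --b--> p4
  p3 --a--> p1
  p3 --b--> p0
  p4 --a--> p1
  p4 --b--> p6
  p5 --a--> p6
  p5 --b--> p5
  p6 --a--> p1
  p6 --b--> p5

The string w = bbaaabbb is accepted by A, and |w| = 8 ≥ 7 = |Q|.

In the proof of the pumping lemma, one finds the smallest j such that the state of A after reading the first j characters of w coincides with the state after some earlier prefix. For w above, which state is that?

Run of A on w = b b a a a b b b:
  step 0: p0  (start)
  step 1: p1  (read b: p0→p1)
  step 2: p5  (read b: p1→p5)
  step 3: p6  (read a: p5→p6)
  step 4: p1  (read a: p6→p1)   ← first repeat (p1 seen earlier)
  step 5: p6  (read a: p1→p6)
  step 6: p5  (read b: p6→p5)
  step 7: p5  (read b: p5→p5)
  step 8: p5  (read b: p5→p5)

The earliest repeat is at step j = 4: A is in p1, which it already visited at step i = 1.
The DFA has 7 states, so the proof of the pumping lemma guarantees a repeated state among the first 7+1 visited; the segment between the two visits is the pumpable y.

p1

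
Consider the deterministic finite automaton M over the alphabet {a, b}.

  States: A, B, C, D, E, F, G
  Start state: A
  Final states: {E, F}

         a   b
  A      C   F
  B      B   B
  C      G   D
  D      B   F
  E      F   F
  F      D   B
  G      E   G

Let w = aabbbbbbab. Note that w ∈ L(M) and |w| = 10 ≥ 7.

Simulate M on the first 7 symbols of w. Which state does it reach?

State sequence: A -a-> C -a-> G -b-> G -b-> G -b-> G -b-> G -b-> G

After reading 7 characters, M is in state G.

G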